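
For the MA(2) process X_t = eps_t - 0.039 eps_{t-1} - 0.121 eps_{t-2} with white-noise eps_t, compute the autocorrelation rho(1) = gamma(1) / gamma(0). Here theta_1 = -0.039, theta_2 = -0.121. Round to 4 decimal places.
\rho(1) = -0.0337

For an MA(q) process with theta_0 = 1, the autocovariance is
  gamma(k) = sigma^2 * sum_{i=0..q-k} theta_i * theta_{i+k},
and rho(k) = gamma(k) / gamma(0). Sigma^2 cancels.
  numerator   = (1)*(-0.039) + (-0.039)*(-0.121) = -0.034281.
  denominator = (1)^2 + (-0.039)^2 + (-0.121)^2 = 1.016162.
  rho(1) = -0.034281 / 1.016162 = -0.0337.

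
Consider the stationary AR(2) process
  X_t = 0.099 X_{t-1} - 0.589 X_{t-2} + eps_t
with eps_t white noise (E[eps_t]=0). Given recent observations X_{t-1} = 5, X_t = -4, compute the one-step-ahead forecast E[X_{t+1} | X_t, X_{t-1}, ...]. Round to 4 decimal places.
E[X_{t+1} \mid \mathcal F_t] = -3.3410

For an AR(p) model X_t = c + sum_i phi_i X_{t-i} + eps_t, the
one-step-ahead conditional mean is
  E[X_{t+1} | X_t, ...] = c + sum_i phi_i X_{t+1-i}.
Substitute known values:
  E[X_{t+1} | ...] = (0.099) * (-4) + (-0.589) * (5)
                   = -3.3410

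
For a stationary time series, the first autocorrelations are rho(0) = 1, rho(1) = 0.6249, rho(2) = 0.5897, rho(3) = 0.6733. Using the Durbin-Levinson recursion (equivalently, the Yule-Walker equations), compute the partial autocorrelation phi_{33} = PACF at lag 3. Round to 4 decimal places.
\phi_{33} = 0.4060

The PACF at lag k is phi_{kk}, the last component of the solution
to the Yule-Walker system G_k phi = r_k where
  (G_k)_{ij} = rho(|i - j|), (r_k)_i = rho(i), i,j = 1..k.
Equivalently, Durbin-Levinson gives phi_{kk} iteratively:
  phi_{11} = rho(1)
  phi_{kk} = [rho(k) - sum_{j=1..k-1} phi_{k-1,j} rho(k-j)]
            / [1 - sum_{j=1..k-1} phi_{k-1,j} rho(j)],
  phi_{k,j} = phi_{k-1,j} - phi_{kk} phi_{k-1,k-j},  j = 1..k-1.
Step k = 1:
  phi_11 = rho(1) = 0.6249.
Step k = 2:
  phi_22 = [rho(2) - phi_11 rho(1)] / [1 - phi_11 rho(1)] = [0.5897 - (0.6249)(0.6249)] / [1 - (0.6249)(0.6249)]
         = 0.19919999 / 0.60949999 = 0.326825.
  Update: phi_21 = phi_11 - phi_22 phi_11 = 0.6249 - (0.326825)(0.6249) = 0.420667.
Step k = 3:
  phi_33 = [rho(3) - phi_21 rho(2) - phi_22 rho(1)] / [1 - phi_21 rho(1) - phi_22 rho(2)]
    numerator   = 0.6733 - (0.420667)(0.5897) - (0.326825)(0.6249) = 0.22099963
    denominator = 1 - (0.420667)(0.6249) - (0.326825)(0.5897) = 0.5443964
  phi_33 = 0.22099963 / 0.5443964 = 0.406.
Therefore phi_{33} = 0.4060.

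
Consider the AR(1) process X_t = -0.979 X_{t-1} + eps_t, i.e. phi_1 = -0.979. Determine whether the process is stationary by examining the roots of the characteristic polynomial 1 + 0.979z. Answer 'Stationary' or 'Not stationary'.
\text{Stationary}

The AR(p) characteristic polynomial is P(z) = 1 + 0.979z.
Stationarity requires all roots to lie outside the unit circle, i.e. |z| > 1 for every root.
This is linear in z: 1 + (0.979) z = 0  =>  z = -1/(0.979) = -1.02145,  |z| = 1.02145.
Moduli of all roots: 1.0215.
All moduli strictly greater than 1? Yes.
Verdict: Stationary.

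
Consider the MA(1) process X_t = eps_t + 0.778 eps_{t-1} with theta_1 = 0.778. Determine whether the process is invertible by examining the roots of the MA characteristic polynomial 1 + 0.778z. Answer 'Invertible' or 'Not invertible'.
\text{Invertible}

The MA(q) characteristic polynomial is P(z) = 1 + 0.778z.
Invertibility requires all roots to lie outside the unit circle, i.e. |z| > 1 for every root.
This is linear in z: 1 + (0.778) z = 0  =>  z = -1/(0.778) = -1.285347,  |z| = 1.285347.
Moduli of all roots: 1.2853.
All moduli strictly greater than 1? Yes.
Verdict: Invertible.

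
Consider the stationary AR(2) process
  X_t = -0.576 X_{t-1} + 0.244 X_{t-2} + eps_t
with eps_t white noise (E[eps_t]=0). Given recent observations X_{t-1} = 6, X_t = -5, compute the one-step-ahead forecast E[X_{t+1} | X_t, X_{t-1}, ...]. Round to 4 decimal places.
E[X_{t+1} \mid \mathcal F_t] = 4.3440

For an AR(p) model X_t = c + sum_i phi_i X_{t-i} + eps_t, the
one-step-ahead conditional mean is
  E[X_{t+1} | X_t, ...] = c + sum_i phi_i X_{t+1-i}.
Substitute known values:
  E[X_{t+1} | ...] = (-0.576) * (-5) + (0.244) * (6)
                   = 4.3440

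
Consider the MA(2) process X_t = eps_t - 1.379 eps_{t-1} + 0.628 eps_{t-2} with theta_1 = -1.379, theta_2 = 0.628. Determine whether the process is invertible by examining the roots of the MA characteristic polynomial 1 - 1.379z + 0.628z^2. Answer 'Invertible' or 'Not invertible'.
\text{Invertible}

The MA(q) characteristic polynomial is P(z) = 1 - 1.379z + 0.628z^2.
Invertibility requires all roots to lie outside the unit circle, i.e. |z| > 1 for every root.
Set 1 + (-1.379) z + (0.628) z^2 = 0, i.e. a z^2 + b z + c = 0 with a = 0.628, b = -1.379, c = 1.
Discriminant D = b^2 - 4ac = (-1.379)^2 - 4*(0.628)*1 = 1.901641 - (2.512) = -0.610359.
D < 0, so the roots are the complex-conjugate pair z = (-b +/- i sqrt(-D)) / (2a) = 1.0979 +/- 0.622i.
For a conjugate pair |z|^2 = z * conj(z) = (product of roots) = c/a = 1/(0.628) = 1.592357, so |z| = sqrt(1.592357) = 1.2619 for both roots.
Moduli of all roots: 1.2619, 1.2619.
All moduli strictly greater than 1? Yes.
Verdict: Invertible.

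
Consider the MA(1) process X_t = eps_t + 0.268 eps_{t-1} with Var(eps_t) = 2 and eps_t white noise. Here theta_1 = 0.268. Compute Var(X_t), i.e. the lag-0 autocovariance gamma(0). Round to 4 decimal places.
\gamma(0) = 2.1436

For an MA(q) process X_t = eps_t + sum_i theta_i eps_{t-i} with
Var(eps_t) = sigma^2, the variance is
  gamma(0) = sigma^2 * (1 + sum_i theta_i^2).
  sum_i theta_i^2 = (0.268)^2 = 0.071824.
  gamma(0) = 2 * (1 + 0.071824) = 2 * 1.071824 = 2.143648, which rounds to 2.1436.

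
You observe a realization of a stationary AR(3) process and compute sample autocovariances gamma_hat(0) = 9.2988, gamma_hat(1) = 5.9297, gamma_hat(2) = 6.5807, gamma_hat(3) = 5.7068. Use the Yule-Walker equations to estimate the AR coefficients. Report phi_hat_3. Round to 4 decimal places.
\hat\phi_{3} = 0.1540

The Yule-Walker equations for an AR(p) process read, in matrix form,
  Gamma_p phi = r_p,   with   (Gamma_p)_{ij} = gamma(|i - j|),
                       (r_p)_i = gamma(i),   i,j = 1..p.
Substitute the sample gammas (Toeplitz matrix and right-hand side of size 3):
  Gamma_p = [[9.2988, 5.9297, 6.5807], [5.9297, 9.2988, 5.9297], [6.5807, 5.9297, 9.2988]]
  r_p     = [5.9297, 6.5807, 5.7068]
Written out (R1..R3):
  (R1) 9.2988 phi_1 + 5.9297 phi_2 + 6.5807 phi_3 = 5.9297
  (R2) 5.9297 phi_1 + 9.2988 phi_2 + 5.9297 phi_3 = 6.5807
  (R3) 6.5807 phi_1 + 5.9297 phi_2 + 9.2988 phi_3 = 5.7068
Gaussian elimination:
  R2 <- R2 - (5.9297/9.2988) R1 = R2 - (0.637684) R1:  5.517523 phi_2 + 1.73329 phi_3 = 2.799423
  R3 <- R3 - (6.5807/9.2988) R1 = R3 - (0.707693) R1:  1.73329 phi_2 + 4.641682 phi_3 = 1.51039
  R3 <- R3 - (1.73329/5.517523) R2 = R3 - (0.314143) R2:  4.097181 phi_3 = 0.630972
Back-substitution:
  phi_hat_3 = 0.630972 / 4.097181 = 0.154001
  phi_hat_2 = (2.799423 - (1.73329)(0.154001)) / 5.517523 = 0.458991
  phi_hat_1 = (5.9297 - (5.9297)(0.458991) - (6.5807)(0.154001)) / 9.2988 = 0.236007
So phi_hat = [0.2360, 0.4590, 0.1540].
Therefore phi_hat_3 = 0.1540.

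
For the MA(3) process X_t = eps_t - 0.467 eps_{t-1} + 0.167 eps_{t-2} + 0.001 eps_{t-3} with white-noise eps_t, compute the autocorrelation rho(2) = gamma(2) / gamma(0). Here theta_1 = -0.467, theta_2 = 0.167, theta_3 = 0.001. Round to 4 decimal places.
\rho(2) = 0.1337

For an MA(q) process with theta_0 = 1, the autocovariance is
  gamma(k) = sigma^2 * sum_{i=0..q-k} theta_i * theta_{i+k},
and rho(k) = gamma(k) / gamma(0). Sigma^2 cancels.
  numerator   = (1)*(0.167) + (-0.467)*(0.001) = 0.166533.
  denominator = (1)^2 + (-0.467)^2 + (0.167)^2 + (0.001)^2 = 1.245979.
  rho(2) = 0.166533 / 1.245979 = 0.1337.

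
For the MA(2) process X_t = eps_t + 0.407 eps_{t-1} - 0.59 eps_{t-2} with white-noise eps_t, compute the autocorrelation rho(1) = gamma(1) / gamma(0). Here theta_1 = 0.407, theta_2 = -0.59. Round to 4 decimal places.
\rho(1) = 0.1102

For an MA(q) process with theta_0 = 1, the autocovariance is
  gamma(k) = sigma^2 * sum_{i=0..q-k} theta_i * theta_{i+k},
and rho(k) = gamma(k) / gamma(0). Sigma^2 cancels.
  numerator   = (1)*(0.407) + (0.407)*(-0.59) = 0.16687.
  denominator = (1)^2 + (0.407)^2 + (-0.59)^2 = 1.513749.
  rho(1) = 0.16687 / 1.513749 = 0.1102.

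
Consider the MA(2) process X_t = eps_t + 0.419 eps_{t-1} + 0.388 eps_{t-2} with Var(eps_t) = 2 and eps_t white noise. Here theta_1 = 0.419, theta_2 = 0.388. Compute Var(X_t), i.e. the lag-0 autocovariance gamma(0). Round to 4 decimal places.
\gamma(0) = 2.6522

For an MA(q) process X_t = eps_t + sum_i theta_i eps_{t-i} with
Var(eps_t) = sigma^2, the variance is
  gamma(0) = sigma^2 * (1 + sum_i theta_i^2).
  sum_i theta_i^2 = (0.419)^2 + (0.388)^2 = 0.175561 + 0.150544 = 0.326105.
  gamma(0) = 2 * (1 + 0.326105) = 2 * 1.326105 = 2.65221, which rounds to 2.6522.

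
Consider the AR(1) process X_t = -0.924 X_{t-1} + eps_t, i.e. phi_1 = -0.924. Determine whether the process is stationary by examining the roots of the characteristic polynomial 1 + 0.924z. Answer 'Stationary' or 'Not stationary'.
\text{Stationary}

The AR(p) characteristic polynomial is P(z) = 1 + 0.924z.
Stationarity requires all roots to lie outside the unit circle, i.e. |z| > 1 for every root.
This is linear in z: 1 + (0.924) z = 0  =>  z = -1/(0.924) = -1.082251,  |z| = 1.082251.
Moduli of all roots: 1.0823.
All moduli strictly greater than 1? Yes.
Verdict: Stationary.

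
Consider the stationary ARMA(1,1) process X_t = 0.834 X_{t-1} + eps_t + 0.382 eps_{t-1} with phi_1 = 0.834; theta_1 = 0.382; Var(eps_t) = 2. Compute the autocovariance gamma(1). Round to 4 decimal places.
\gamma(1) = 10.5333

Multiply the model equation by X_{t-k} and take expectations. With theta_0 = psi_0 = 1 and psi_j the MA(infinity) weights, this gives
  gamma(k) - sum_i phi_i gamma(k-i) = c_k,
  c_k = sigma^2 * sum_{j=k..q} theta_j psi_{j-k}   (c_k = 0 for k > q),
using gamma(-m) = gamma(m).
psi-weights needed (psi_j = theta_j + sum_i phi_i psi_{j-i}):
  psi_1 = theta_1 + phi_1 = 0.382 + (0.834) = 1.216
Right-hand sides:
  c_0 = sigma^2 (1 + theta_1 psi_1) = 2 * (1 + (0.382)(1.216)) = 2 * 1.464512 = 2.929024
  c_1 = sigma^2 theta_1 = 2 * (0.382) = 0.764
  c_2 = 0
Equations for k = 0 and k = 1 (AR order 1):
  gamma(0) = phi_1 gamma(1) + c_0
  gamma(1) = phi_1 gamma(0) + c_1
Substituting the second into the first: gamma(0) (1 - phi_1^2) = c_0 + phi_1 c_1, so
  gamma(0) = (c_0 + phi_1 c_1) / (1 - phi_1^2) = (2.929024 + (0.834)(0.764)) / (1 - (0.834)^2) = 3.5662 / 0.304444 = 11.713813.
  gamma(1) = phi_1 gamma(0) + c_1 = (0.834)(11.713813) + (0.764) = 10.53332.
Therefore gamma(1) = 10.5333 (to 4 decimal places).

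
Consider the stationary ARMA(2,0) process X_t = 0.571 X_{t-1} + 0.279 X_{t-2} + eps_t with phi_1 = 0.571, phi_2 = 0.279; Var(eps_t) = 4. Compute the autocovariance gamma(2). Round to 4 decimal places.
\gamma(2) = 8.5077

Multiply the model equation by X_{t-k} and take expectations. With theta_0 = psi_0 = 1 and psi_j the MA(infinity) weights, this gives
  gamma(k) - sum_i phi_i gamma(k-i) = c_k,
  c_k = sigma^2 * sum_{j=k..q} theta_j psi_{j-k}   (c_k = 0 for k > q),
using gamma(-m) = gamma(m).
Pure AR (q = 0): c_0 = sigma^2 = 4, c_k = 0 for k >= 1.
Equations for k = 0, 1, 2 (AR order 2, c_2 = 0):
  (E0) gamma(0) = phi_1 gamma(1) + phi_2 gamma(2) + c_0
  (E1) gamma(1) = phi_1 gamma(0) + phi_2 gamma(1) + c_1
  (E2) gamma(2) = phi_1 gamma(1) + phi_2 gamma(0)
From (E1): gamma(1) = A gamma(0) + B with
  A = phi_1 / (1 - phi_2) = 0.571 / 0.721 = 0.791956,   B = c_1 / (1 - phi_2) = 0 / 0.721 = 0.
Insert (E2) into (E0): gamma(0) (1 - phi_2^2) = phi_1 (1 + phi_2) gamma(1) + c_0.
  phi_1 (1 + phi_2) = (0.571)(1.279) = 0.730309,   1 - phi_2^2 = 0.922159.
Replace gamma(1) by A gamma(0) + B and collect gamma(0):
  gamma(0) [0.922159 - (0.730309)(0.791956)] = c_0 = 4
  gamma(0) * 0.343787 = 4
  gamma(0) = 4 / 0.343787 = 11.635122.
  gamma(1) = A gamma(0) = (0.791956)(11.635122) = 9.2145.
  gamma(2) = phi_1 gamma(1) + phi_2 gamma(0) = (0.571)(9.2145) + (0.279)(11.635122) = 8.507679.
Therefore gamma(2) = 8.5077 (to 4 decimal places).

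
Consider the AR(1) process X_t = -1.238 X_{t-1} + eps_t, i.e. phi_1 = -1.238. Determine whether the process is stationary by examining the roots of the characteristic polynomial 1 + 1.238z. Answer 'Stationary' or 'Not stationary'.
\text{Not stationary}

The AR(p) characteristic polynomial is P(z) = 1 + 1.238z.
Stationarity requires all roots to lie outside the unit circle, i.e. |z| > 1 for every root.
This is linear in z: 1 + (1.238) z = 0  =>  z = -1/(1.238) = -0.807754,  |z| = 0.807754.
Moduli of all roots: 0.8078.
All moduli strictly greater than 1? No.
Verdict: Not stationary.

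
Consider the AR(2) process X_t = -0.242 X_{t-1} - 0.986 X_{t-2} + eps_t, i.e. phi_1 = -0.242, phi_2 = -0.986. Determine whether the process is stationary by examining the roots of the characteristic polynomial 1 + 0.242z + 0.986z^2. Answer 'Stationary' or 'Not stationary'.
\text{Stationary}

The AR(p) characteristic polynomial is P(z) = 1 + 0.242z + 0.986z^2.
Stationarity requires all roots to lie outside the unit circle, i.e. |z| > 1 for every root.
Set 1 + (0.242) z + (0.986) z^2 = 0, i.e. a z^2 + b z + c = 0 with a = 0.986, b = 0.242, c = 1.
Discriminant D = b^2 - 4ac = (0.242)^2 - 4*(0.986)*1 = 0.058564 - (3.944) = -3.885436.
D < 0, so the roots are the complex-conjugate pair z = (-b +/- i sqrt(-D)) / (2a) = -0.1227 +/- 0.9996i.
For a conjugate pair |z|^2 = z * conj(z) = (product of roots) = c/a = 1/(0.986) = 1.014199, so |z| = sqrt(1.014199) = 1.0071 for both roots.
Moduli of all roots: 1.0071, 1.0071.
All moduli strictly greater than 1? Yes.
Verdict: Stationary.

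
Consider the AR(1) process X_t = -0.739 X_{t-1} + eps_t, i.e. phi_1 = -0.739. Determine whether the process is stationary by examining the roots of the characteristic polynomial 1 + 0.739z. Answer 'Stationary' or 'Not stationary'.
\text{Stationary}

The AR(p) characteristic polynomial is P(z) = 1 + 0.739z.
Stationarity requires all roots to lie outside the unit circle, i.e. |z| > 1 for every root.
This is linear in z: 1 + (0.739) z = 0  =>  z = -1/(0.739) = -1.35318,  |z| = 1.35318.
Moduli of all roots: 1.3532.
All moduli strictly greater than 1? Yes.
Verdict: Stationary.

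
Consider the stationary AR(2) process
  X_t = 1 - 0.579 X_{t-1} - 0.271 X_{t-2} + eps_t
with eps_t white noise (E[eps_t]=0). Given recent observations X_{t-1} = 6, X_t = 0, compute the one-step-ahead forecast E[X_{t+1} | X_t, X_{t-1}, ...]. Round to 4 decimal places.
E[X_{t+1} \mid \mathcal F_t] = -0.6260

For an AR(p) model X_t = c + sum_i phi_i X_{t-i} + eps_t, the
one-step-ahead conditional mean is
  E[X_{t+1} | X_t, ...] = c + sum_i phi_i X_{t+1-i}.
Substitute known values:
  E[X_{t+1} | ...] = 1 + (-0.579) * (0) + (-0.271) * (6)
                   = -0.6260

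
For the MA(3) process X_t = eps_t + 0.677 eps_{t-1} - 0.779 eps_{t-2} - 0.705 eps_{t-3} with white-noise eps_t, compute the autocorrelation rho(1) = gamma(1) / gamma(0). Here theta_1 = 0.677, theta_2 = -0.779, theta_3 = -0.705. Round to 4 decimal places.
\rho(1) = 0.2727

For an MA(q) process with theta_0 = 1, the autocovariance is
  gamma(k) = sigma^2 * sum_{i=0..q-k} theta_i * theta_{i+k},
and rho(k) = gamma(k) / gamma(0). Sigma^2 cancels.
  numerator   = (1)*(0.677) + (0.677)*(-0.779) + (-0.779)*(-0.705) = 0.698812.
  denominator = (1)^2 + (0.677)^2 + (-0.779)^2 + (-0.705)^2 = 2.562195.
  rho(1) = 0.698812 / 2.562195 = 0.2727.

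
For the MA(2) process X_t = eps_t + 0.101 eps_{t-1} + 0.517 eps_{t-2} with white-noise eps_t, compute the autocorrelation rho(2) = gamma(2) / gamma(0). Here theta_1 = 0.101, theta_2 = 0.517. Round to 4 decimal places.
\rho(2) = 0.4047

For an MA(q) process with theta_0 = 1, the autocovariance is
  gamma(k) = sigma^2 * sum_{i=0..q-k} theta_i * theta_{i+k},
and rho(k) = gamma(k) / gamma(0). Sigma^2 cancels.
  numerator   = (1)*(0.517) = 0.517.
  denominator = (1)^2 + (0.101)^2 + (0.517)^2 = 1.27749.
  rho(2) = 0.517 / 1.27749 = 0.4047.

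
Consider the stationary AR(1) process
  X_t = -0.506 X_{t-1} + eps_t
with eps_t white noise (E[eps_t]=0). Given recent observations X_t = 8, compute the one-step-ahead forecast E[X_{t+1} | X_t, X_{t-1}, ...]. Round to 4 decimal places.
E[X_{t+1} \mid \mathcal F_t] = -4.0480

For an AR(p) model X_t = c + sum_i phi_i X_{t-i} + eps_t, the
one-step-ahead conditional mean is
  E[X_{t+1} | X_t, ...] = c + sum_i phi_i X_{t+1-i}.
Substitute known values:
  E[X_{t+1} | ...] = (-0.506) * (8)
                   = -4.0480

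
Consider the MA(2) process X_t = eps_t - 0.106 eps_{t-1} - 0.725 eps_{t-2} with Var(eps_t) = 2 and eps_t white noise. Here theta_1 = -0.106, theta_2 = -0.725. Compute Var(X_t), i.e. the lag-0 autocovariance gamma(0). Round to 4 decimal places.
\gamma(0) = 3.0737

For an MA(q) process X_t = eps_t + sum_i theta_i eps_{t-i} with
Var(eps_t) = sigma^2, the variance is
  gamma(0) = sigma^2 * (1 + sum_i theta_i^2).
  sum_i theta_i^2 = (-0.106)^2 + (-0.725)^2 = 0.011236 + 0.525625 = 0.536861.
  gamma(0) = 2 * (1 + 0.536861) = 2 * 1.536861 = 3.073722, which rounds to 3.0737.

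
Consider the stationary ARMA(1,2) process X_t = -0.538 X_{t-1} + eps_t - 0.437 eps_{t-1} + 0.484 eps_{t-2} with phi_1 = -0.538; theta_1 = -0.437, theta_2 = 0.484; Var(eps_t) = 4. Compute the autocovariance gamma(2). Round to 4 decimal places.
\gamma(2) = 7.8077

Multiply the model equation by X_{t-k} and take expectations. With theta_0 = psi_0 = 1 and psi_j the MA(infinity) weights, this gives
  gamma(k) - sum_i phi_i gamma(k-i) = c_k,
  c_k = sigma^2 * sum_{j=k..q} theta_j psi_{j-k}   (c_k = 0 for k > q),
using gamma(-m) = gamma(m).
psi-weights needed (psi_j = theta_j + sum_i phi_i psi_{j-i}):
  psi_1 = theta_1 + phi_1 = -0.437 + (-0.538) = -0.975
  psi_2 = theta_2 + phi_1 psi_1 = 0.484 + (-0.538)(-0.975) = 1.00855
Right-hand sides:
  c_0 = sigma^2 (1 + theta_1 psi_1 + theta_2 psi_2) = 4 * (1 + (-0.437)(-0.975) + (0.484)(1.00855)) = 4 * 1.914213 = 7.656853
  c_1 = sigma^2 (theta_1 + theta_2 psi_1) = 4 * (-0.437 + (0.484)(-0.975)) = -3.6356
  c_2 = sigma^2 theta_2 = 4 * (0.484) = 1.936
Equations for k = 0 and k = 1 (AR order 1):
  gamma(0) = phi_1 gamma(1) + c_0
  gamma(1) = phi_1 gamma(0) + c_1
Substituting the second into the first: gamma(0) (1 - phi_1^2) = c_0 + phi_1 c_1, so
  gamma(0) = (c_0 + phi_1 c_1) / (1 - phi_1^2) = (7.656853 + (-0.538)(-3.6356)) / (1 - (-0.538)^2) = 9.612806 / 0.710556 = 13.528569.
  gamma(1) = phi_1 gamma(0) + c_1 = (-0.538)(13.528569) + (-3.6356) = -10.91397.
For k = 2: gamma(2) = phi_1 gamma(1) + c_2
  = (-0.538)(-10.91397) + (1.936) = 7.807716.
Therefore gamma(2) = 7.8077 (to 4 decimal places).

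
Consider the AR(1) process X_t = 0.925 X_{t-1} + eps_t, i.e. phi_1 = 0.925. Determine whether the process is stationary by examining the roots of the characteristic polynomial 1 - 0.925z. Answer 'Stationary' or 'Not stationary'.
\text{Stationary}

The AR(p) characteristic polynomial is P(z) = 1 - 0.925z.
Stationarity requires all roots to lie outside the unit circle, i.e. |z| > 1 for every root.
This is linear in z: 1 + (-0.925) z = 0  =>  z = -1/(-0.925) = 1.081081,  |z| = 1.081081.
Moduli of all roots: 1.0811.
All moduli strictly greater than 1? Yes.
Verdict: Stationary.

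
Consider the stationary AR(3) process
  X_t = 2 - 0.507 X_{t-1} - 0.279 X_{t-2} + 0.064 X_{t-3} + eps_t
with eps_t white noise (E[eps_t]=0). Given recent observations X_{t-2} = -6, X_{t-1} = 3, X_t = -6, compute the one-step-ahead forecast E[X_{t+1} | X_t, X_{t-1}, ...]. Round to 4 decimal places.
E[X_{t+1} \mid \mathcal F_t] = 3.8210

For an AR(p) model X_t = c + sum_i phi_i X_{t-i} + eps_t, the
one-step-ahead conditional mean is
  E[X_{t+1} | X_t, ...] = c + sum_i phi_i X_{t+1-i}.
Substitute known values:
  E[X_{t+1} | ...] = 2 + (-0.507) * (-6) + (-0.279) * (3) + (0.064) * (-6)
                   = 3.8210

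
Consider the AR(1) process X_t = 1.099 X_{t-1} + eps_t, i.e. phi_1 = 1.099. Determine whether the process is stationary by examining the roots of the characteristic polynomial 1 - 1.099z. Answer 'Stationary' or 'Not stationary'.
\text{Not stationary}

The AR(p) characteristic polynomial is P(z) = 1 - 1.099z.
Stationarity requires all roots to lie outside the unit circle, i.e. |z| > 1 for every root.
This is linear in z: 1 + (-1.099) z = 0  =>  z = -1/(-1.099) = 0.909918,  |z| = 0.909918.
Moduli of all roots: 0.9099.
All moduli strictly greater than 1? No.
Verdict: Not stationary.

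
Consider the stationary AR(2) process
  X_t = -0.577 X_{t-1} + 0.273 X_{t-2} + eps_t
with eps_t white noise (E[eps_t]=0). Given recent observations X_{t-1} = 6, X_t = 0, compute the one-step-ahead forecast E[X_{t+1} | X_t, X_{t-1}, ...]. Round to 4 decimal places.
E[X_{t+1} \mid \mathcal F_t] = 1.6380

For an AR(p) model X_t = c + sum_i phi_i X_{t-i} + eps_t, the
one-step-ahead conditional mean is
  E[X_{t+1} | X_t, ...] = c + sum_i phi_i X_{t+1-i}.
Substitute known values:
  E[X_{t+1} | ...] = (-0.577) * (0) + (0.273) * (6)
                   = 1.6380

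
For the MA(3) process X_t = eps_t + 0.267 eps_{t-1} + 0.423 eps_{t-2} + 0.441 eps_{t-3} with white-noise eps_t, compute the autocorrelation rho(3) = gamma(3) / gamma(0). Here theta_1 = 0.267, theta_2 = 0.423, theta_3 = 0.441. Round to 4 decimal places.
\rho(3) = 0.3053

For an MA(q) process with theta_0 = 1, the autocovariance is
  gamma(k) = sigma^2 * sum_{i=0..q-k} theta_i * theta_{i+k},
and rho(k) = gamma(k) / gamma(0). Sigma^2 cancels.
  numerator   = (1)*(0.441) = 0.441.
  denominator = (1)^2 + (0.267)^2 + (0.423)^2 + (0.441)^2 = 1.444699.
  rho(3) = 0.441 / 1.444699 = 0.3053.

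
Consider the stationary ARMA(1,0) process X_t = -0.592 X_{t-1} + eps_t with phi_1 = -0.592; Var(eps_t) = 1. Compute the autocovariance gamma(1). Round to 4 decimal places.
\gamma(1) = -0.9114

Multiply the model equation by X_{t-k} and take expectations. With theta_0 = psi_0 = 1 and psi_j the MA(infinity) weights, this gives
  gamma(k) - sum_i phi_i gamma(k-i) = c_k,
  c_k = sigma^2 * sum_{j=k..q} theta_j psi_{j-k}   (c_k = 0 for k > q),
using gamma(-m) = gamma(m).
Pure AR (q = 0): c_0 = sigma^2 = 1, c_k = 0 for k >= 1.
Equations for k = 0 and k = 1 (AR order 1):
  gamma(0) = phi_1 gamma(1) + c_0
  gamma(1) = phi_1 gamma(0) + c_1
Substituting the second into the first: gamma(0) (1 - phi_1^2) = c_0 + phi_1 c_1, so
  gamma(0) = c_0 / (1 - phi_1^2) = 1 / (1 - (-0.592)^2) = 1 / 0.649536 = 1.539561.
  gamma(1) = phi_1 gamma(0) = (-0.592)(1.539561) = -0.91142.
Therefore gamma(1) = -0.9114 (to 4 decimal places).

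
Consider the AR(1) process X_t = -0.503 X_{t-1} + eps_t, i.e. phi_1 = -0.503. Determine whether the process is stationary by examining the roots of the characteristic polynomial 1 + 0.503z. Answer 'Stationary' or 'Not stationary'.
\text{Stationary}

The AR(p) characteristic polynomial is P(z) = 1 + 0.503z.
Stationarity requires all roots to lie outside the unit circle, i.e. |z| > 1 for every root.
This is linear in z: 1 + (0.503) z = 0  =>  z = -1/(0.503) = -1.988072,  |z| = 1.988072.
Moduli of all roots: 1.9881.
All moduli strictly greater than 1? Yes.
Verdict: Stationary.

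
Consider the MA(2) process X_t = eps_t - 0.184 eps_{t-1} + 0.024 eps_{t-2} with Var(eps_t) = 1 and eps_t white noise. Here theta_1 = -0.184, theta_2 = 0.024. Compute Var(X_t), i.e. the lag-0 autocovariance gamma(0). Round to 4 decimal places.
\gamma(0) = 1.0344

For an MA(q) process X_t = eps_t + sum_i theta_i eps_{t-i} with
Var(eps_t) = sigma^2, the variance is
  gamma(0) = sigma^2 * (1 + sum_i theta_i^2).
  sum_i theta_i^2 = (-0.184)^2 + (0.024)^2 = 0.033856 + 0.000576 = 0.034432.
  gamma(0) = 1 * (1 + 0.034432) = 1 * 1.034432 = 1.034432, which rounds to 1.0344.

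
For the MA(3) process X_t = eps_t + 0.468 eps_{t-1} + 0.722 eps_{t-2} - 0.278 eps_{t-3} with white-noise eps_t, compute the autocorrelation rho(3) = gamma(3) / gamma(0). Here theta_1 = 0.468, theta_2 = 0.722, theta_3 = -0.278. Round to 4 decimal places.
\rho(3) = -0.1529

For an MA(q) process with theta_0 = 1, the autocovariance is
  gamma(k) = sigma^2 * sum_{i=0..q-k} theta_i * theta_{i+k},
and rho(k) = gamma(k) / gamma(0). Sigma^2 cancels.
  numerator   = (1)*(-0.278) = -0.278.
  denominator = (1)^2 + (0.468)^2 + (0.722)^2 + (-0.278)^2 = 1.817592.
  rho(3) = -0.278 / 1.817592 = -0.1529.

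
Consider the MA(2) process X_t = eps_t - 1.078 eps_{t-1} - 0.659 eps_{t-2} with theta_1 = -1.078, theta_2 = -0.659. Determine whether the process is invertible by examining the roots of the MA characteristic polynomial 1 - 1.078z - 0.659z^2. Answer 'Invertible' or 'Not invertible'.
\text{Not invertible}

The MA(q) characteristic polynomial is P(z) = 1 - 1.078z - 0.659z^2.
Invertibility requires all roots to lie outside the unit circle, i.e. |z| > 1 for every root.
Set 1 + (-1.078) z + (-0.659) z^2 = 0, i.e. a z^2 + b z + c = 0 with a = -0.659, b = -1.078, c = 1.
Discriminant D = b^2 - 4ac = (-1.078)^2 - 4*(-0.659)*1 = 1.162084 - (-2.636) = 3.798084.
D >= 0, so the roots are real: z = (-b +/- sqrt(D)) / (2a) = (1.078 +/- 1.948867) / (-1.318).
  z_1 = (1.078 + 1.948867) / (-1.318) = -2.2966,   |z_1| = 2.2966.
  z_2 = (1.078 - 1.948867) / (-1.318) = 0.6607,   |z_2| = 0.6607.
Moduli of all roots: 2.2966, 0.6607.
All moduli strictly greater than 1? No.
Verdict: Not invertible.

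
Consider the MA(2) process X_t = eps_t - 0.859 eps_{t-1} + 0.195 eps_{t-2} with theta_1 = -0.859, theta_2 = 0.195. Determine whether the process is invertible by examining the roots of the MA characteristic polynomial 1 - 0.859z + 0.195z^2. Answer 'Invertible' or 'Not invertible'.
\text{Invertible}

The MA(q) characteristic polynomial is P(z) = 1 - 0.859z + 0.195z^2.
Invertibility requires all roots to lie outside the unit circle, i.e. |z| > 1 for every root.
Set 1 + (-0.859) z + (0.195) z^2 = 0, i.e. a z^2 + b z + c = 0 with a = 0.195, b = -0.859, c = 1.
Discriminant D = b^2 - 4ac = (-0.859)^2 - 4*(0.195)*1 = 0.737881 - (0.78) = -0.042119.
D < 0, so the roots are the complex-conjugate pair z = (-b +/- i sqrt(-D)) / (2a) = 2.2026 +/- 0.5262i.
For a conjugate pair |z|^2 = z * conj(z) = (product of roots) = c/a = 1/(0.195) = 5.128205, so |z| = sqrt(5.128205) = 2.2646 for both roots.
Moduli of all roots: 2.2646, 2.2646.
All moduli strictly greater than 1? Yes.
Verdict: Invertible.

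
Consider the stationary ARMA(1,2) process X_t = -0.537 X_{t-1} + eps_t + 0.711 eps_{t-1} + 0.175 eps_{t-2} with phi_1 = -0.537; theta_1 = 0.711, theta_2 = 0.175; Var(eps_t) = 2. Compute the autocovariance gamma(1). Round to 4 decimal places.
\gamma(1) = 0.3663

Multiply the model equation by X_{t-k} and take expectations. With theta_0 = psi_0 = 1 and psi_j the MA(infinity) weights, this gives
  gamma(k) - sum_i phi_i gamma(k-i) = c_k,
  c_k = sigma^2 * sum_{j=k..q} theta_j psi_{j-k}   (c_k = 0 for k > q),
using gamma(-m) = gamma(m).
psi-weights needed (psi_j = theta_j + sum_i phi_i psi_{j-i}):
  psi_1 = theta_1 + phi_1 = 0.711 + (-0.537) = 0.174
  psi_2 = theta_2 + phi_1 psi_1 = 0.175 + (-0.537)(0.174) = 0.081562
Right-hand sides:
  c_0 = sigma^2 (1 + theta_1 psi_1 + theta_2 psi_2) = 2 * (1 + (0.711)(0.174) + (0.175)(0.081562)) = 2 * 1.137987 = 2.275975
  c_1 = sigma^2 (theta_1 + theta_2 psi_1) = 2 * (0.711 + (0.175)(0.174)) = 1.4829
  c_2 = sigma^2 theta_2 = 2 * (0.175) = 0.35
Equations for k = 0 and k = 1 (AR order 1):
  gamma(0) = phi_1 gamma(1) + c_0
  gamma(1) = phi_1 gamma(0) + c_1
Substituting the second into the first: gamma(0) (1 - phi_1^2) = c_0 + phi_1 c_1, so
  gamma(0) = (c_0 + phi_1 c_1) / (1 - phi_1^2) = (2.275975 + (-0.537)(1.4829)) / (1 - (-0.537)^2) = 1.479657 / 0.711631 = 2.079248.
  gamma(1) = phi_1 gamma(0) + c_1 = (-0.537)(2.079248) + (1.4829) = 0.366344.
Therefore gamma(1) = 0.3663 (to 4 decimal places).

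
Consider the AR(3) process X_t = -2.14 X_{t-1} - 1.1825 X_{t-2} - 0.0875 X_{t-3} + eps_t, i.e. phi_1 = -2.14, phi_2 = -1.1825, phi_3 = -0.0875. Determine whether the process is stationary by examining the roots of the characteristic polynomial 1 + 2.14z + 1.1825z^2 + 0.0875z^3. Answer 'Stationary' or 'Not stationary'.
\text{Not stationary}

The AR(p) characteristic polynomial is P(z) = 1 + 2.14z + 1.1825z^2 + 0.0875z^3.
Stationarity requires all roots to lie outside the unit circle, i.e. |z| > 1 for every root.
Degree 3: look for a simple real root z0 first, then factor out (1 - z/z0) and solve the remaining quadratic.
Testing z0 = -0.8: P(-0.8) = 1 + (2.14)(-0.8) + (1.1825)(-0.8)^2 + (0.0875)(-0.8)^3
  = 1 + (-1.712) + (0.7568) + (-0.0448) = 0.  So z_0 = -0.8 is a root, |z_0| = 0.8.
Divide out the factor (1 + 1.25 z) = (1 - z/z0) (since 1/z0 = -1.25):
  P(z) = (1 + 1.25 z)(1 + (0.89) z + (0.07) z^2)
  [check: z-coef 0.89 - (-1.25) = 2.14; z^2-coef 0.07 - (-1.25)(0.89) = 1.1825; z^3-coef -(-1.25)(0.07) = 0.0875.]
Remaining roots from the quadratic factor 1 + (0.89) z + (0.07) z^2:
  Set 1 + (0.89) z + (0.07) z^2 = 0, i.e. a z^2 + b z + c = 0 with a = 0.07, b = 0.89, c = 1.
  Discriminant D = b^2 - 4ac = (0.89)^2 - 4*(0.07)*1 = 0.7921 - (0.28) = 0.5121.
  D >= 0, so the roots are real: z = (-b +/- sqrt(D)) / (2a) = (-0.89 +/- 0.715612) / (0.14).
    z_1 = (-0.89 + 0.715612) / (0.14) = -1.2456,   |z_1| = 1.2456.
    z_2 = (-0.89 - 0.715612) / (0.14) = -11.4687,   |z_2| = 11.4687.
Moduli of all roots: 0.8000, 1.2456, 11.4687.
All moduli strictly greater than 1? No.
Verdict: Not stationary.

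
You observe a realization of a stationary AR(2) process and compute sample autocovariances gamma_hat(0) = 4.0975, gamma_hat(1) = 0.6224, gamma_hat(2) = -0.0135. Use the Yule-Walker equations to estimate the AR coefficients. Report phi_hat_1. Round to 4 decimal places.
\hat\phi_{1} = 0.1560

The Yule-Walker equations for an AR(p) process read, in matrix form,
  Gamma_p phi = r_p,   with   (Gamma_p)_{ij} = gamma(|i - j|),
                       (r_p)_i = gamma(i),   i,j = 1..p.
Substitute the sample gammas (Toeplitz matrix and right-hand side of size 2):
  Gamma_p = [[4.0975, 0.6224], [0.6224, 4.0975]]
  r_p     = [0.6224, -0.0135]
Written out:
  4.0975 phi_1 + 0.6224 phi_2 = 0.6224
  0.6224 phi_1 + 4.0975 phi_2 = -0.0135
Solve by Cramer's rule:
  det = gamma(0)^2 - gamma(1)^2 = (4.0975)^2 - (0.6224)^2 = 16.78950625 - 0.38738176 = 16.40212449
  phi_hat_1 = [gamma(1) gamma(0) - gamma(1) gamma(2)] / det = [(0.6224)(4.0975) - (0.6224)(-0.0135)] / 16.40212449 = 2.5586864 / 16.40212449 = 0.156
  phi_hat_2 = [gamma(0) gamma(2) - gamma(1)^2] / det = [(4.0975)(-0.0135) - (0.6224)^2] / 16.40212449 = -0.44269801 / 16.40212449 = -0.027
So phi_hat = [0.1560, -0.0270].
Therefore phi_hat_1 = 0.1560.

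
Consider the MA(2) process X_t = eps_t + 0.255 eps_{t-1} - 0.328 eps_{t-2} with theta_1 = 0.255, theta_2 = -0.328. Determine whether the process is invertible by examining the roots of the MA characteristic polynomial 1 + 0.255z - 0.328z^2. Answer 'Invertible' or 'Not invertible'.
\text{Invertible}

The MA(q) characteristic polynomial is P(z) = 1 + 0.255z - 0.328z^2.
Invertibility requires all roots to lie outside the unit circle, i.e. |z| > 1 for every root.
Set 1 + (0.255) z + (-0.328) z^2 = 0, i.e. a z^2 + b z + c = 0 with a = -0.328, b = 0.255, c = 1.
Discriminant D = b^2 - 4ac = (0.255)^2 - 4*(-0.328)*1 = 0.065025 - (-1.312) = 1.377025.
D >= 0, so the roots are real: z = (-b +/- sqrt(D)) / (2a) = (-0.255 +/- 1.173467) / (-0.656).
  z_1 = (-0.255 + 1.173467) / (-0.656) = -1.4001,   |z_1| = 1.4001.
  z_2 = (-0.255 - 1.173467) / (-0.656) = 2.1775,   |z_2| = 2.1775.
Moduli of all roots: 1.4001, 2.1775.
All moduli strictly greater than 1? Yes.
Verdict: Invertible.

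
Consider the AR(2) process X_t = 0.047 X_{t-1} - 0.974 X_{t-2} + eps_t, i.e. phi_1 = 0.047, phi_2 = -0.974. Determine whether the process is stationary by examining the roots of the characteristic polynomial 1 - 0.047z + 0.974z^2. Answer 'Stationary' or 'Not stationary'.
\text{Stationary}

The AR(p) characteristic polynomial is P(z) = 1 - 0.047z + 0.974z^2.
Stationarity requires all roots to lie outside the unit circle, i.e. |z| > 1 for every root.
Set 1 + (-0.047) z + (0.974) z^2 = 0, i.e. a z^2 + b z + c = 0 with a = 0.974, b = -0.047, c = 1.
Discriminant D = b^2 - 4ac = (-0.047)^2 - 4*(0.974)*1 = 0.002209 - (3.896) = -3.893791.
D < 0, so the roots are the complex-conjugate pair z = (-b +/- i sqrt(-D)) / (2a) = 0.0241 +/- 1.013i.
For a conjugate pair |z|^2 = z * conj(z) = (product of roots) = c/a = 1/(0.974) = 1.026694, so |z| = sqrt(1.026694) = 1.0133 for both roots.
Moduli of all roots: 1.0133, 1.0133.
All moduli strictly greater than 1? Yes.
Verdict: Stationary.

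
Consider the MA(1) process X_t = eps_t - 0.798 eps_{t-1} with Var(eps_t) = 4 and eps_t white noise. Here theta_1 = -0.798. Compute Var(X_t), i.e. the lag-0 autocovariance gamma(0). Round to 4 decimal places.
\gamma(0) = 6.5472

For an MA(q) process X_t = eps_t + sum_i theta_i eps_{t-i} with
Var(eps_t) = sigma^2, the variance is
  gamma(0) = sigma^2 * (1 + sum_i theta_i^2).
  sum_i theta_i^2 = (-0.798)^2 = 0.636804.
  gamma(0) = 4 * (1 + 0.636804) = 4 * 1.636804 = 6.547216, which rounds to 6.5472.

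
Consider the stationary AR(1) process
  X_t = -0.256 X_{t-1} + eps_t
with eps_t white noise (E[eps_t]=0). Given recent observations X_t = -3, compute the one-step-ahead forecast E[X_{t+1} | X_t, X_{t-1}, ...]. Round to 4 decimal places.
E[X_{t+1} \mid \mathcal F_t] = 0.7680

For an AR(p) model X_t = c + sum_i phi_i X_{t-i} + eps_t, the
one-step-ahead conditional mean is
  E[X_{t+1} | X_t, ...] = c + sum_i phi_i X_{t+1-i}.
Substitute known values:
  E[X_{t+1} | ...] = (-0.256) * (-3)
                   = 0.7680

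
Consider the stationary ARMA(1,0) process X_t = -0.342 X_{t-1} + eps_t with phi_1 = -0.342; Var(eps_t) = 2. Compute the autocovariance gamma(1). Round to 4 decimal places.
\gamma(1) = -0.7746

Multiply the model equation by X_{t-k} and take expectations. With theta_0 = psi_0 = 1 and psi_j the MA(infinity) weights, this gives
  gamma(k) - sum_i phi_i gamma(k-i) = c_k,
  c_k = sigma^2 * sum_{j=k..q} theta_j psi_{j-k}   (c_k = 0 for k > q),
using gamma(-m) = gamma(m).
Pure AR (q = 0): c_0 = sigma^2 = 2, c_k = 0 for k >= 1.
Equations for k = 0 and k = 1 (AR order 1):
  gamma(0) = phi_1 gamma(1) + c_0
  gamma(1) = phi_1 gamma(0) + c_1
Substituting the second into the first: gamma(0) (1 - phi_1^2) = c_0 + phi_1 c_1, so
  gamma(0) = c_0 / (1 - phi_1^2) = 2 / (1 - (-0.342)^2) = 2 / 0.883036 = 2.264913.
  gamma(1) = phi_1 gamma(0) = (-0.342)(2.264913) = -0.7746.
Therefore gamma(1) = -0.7746 (to 4 decimal places).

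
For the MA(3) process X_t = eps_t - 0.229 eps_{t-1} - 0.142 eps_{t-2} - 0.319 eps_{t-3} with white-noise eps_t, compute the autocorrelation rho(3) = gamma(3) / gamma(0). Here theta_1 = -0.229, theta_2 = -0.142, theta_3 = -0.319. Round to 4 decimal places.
\rho(3) = -0.2716

For an MA(q) process with theta_0 = 1, the autocovariance is
  gamma(k) = sigma^2 * sum_{i=0..q-k} theta_i * theta_{i+k},
and rho(k) = gamma(k) / gamma(0). Sigma^2 cancels.
  numerator   = (1)*(-0.319) = -0.319.
  denominator = (1)^2 + (-0.229)^2 + (-0.142)^2 + (-0.319)^2 = 1.174366.
  rho(3) = -0.319 / 1.174366 = -0.2716.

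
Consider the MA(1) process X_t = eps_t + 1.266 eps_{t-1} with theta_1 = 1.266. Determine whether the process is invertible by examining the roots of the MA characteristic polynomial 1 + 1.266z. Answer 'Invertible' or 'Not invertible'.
\text{Not invertible}

The MA(q) characteristic polynomial is P(z) = 1 + 1.266z.
Invertibility requires all roots to lie outside the unit circle, i.e. |z| > 1 for every root.
This is linear in z: 1 + (1.266) z = 0  =>  z = -1/(1.266) = -0.789889,  |z| = 0.789889.
Moduli of all roots: 0.7899.
All moduli strictly greater than 1? No.
Verdict: Not invertible.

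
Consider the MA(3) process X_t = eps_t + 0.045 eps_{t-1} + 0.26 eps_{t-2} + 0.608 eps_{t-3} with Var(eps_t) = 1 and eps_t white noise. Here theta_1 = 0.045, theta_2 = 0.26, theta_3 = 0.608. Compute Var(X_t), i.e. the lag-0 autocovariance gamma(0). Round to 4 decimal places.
\gamma(0) = 1.4393

For an MA(q) process X_t = eps_t + sum_i theta_i eps_{t-i} with
Var(eps_t) = sigma^2, the variance is
  gamma(0) = sigma^2 * (1 + sum_i theta_i^2).
  sum_i theta_i^2 = (0.045)^2 + (0.26)^2 + (0.608)^2 = 0.002025 + 0.0676 + 0.369664 = 0.439289.
  gamma(0) = 1 * (1 + 0.439289) = 1 * 1.439289 = 1.439289, which rounds to 1.4393.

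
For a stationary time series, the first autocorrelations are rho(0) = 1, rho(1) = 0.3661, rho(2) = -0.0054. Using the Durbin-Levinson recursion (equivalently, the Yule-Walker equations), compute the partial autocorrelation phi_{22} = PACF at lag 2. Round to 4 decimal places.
\phi_{22} = -0.1610

The PACF at lag k is phi_{kk}, the last component of the solution
to the Yule-Walker system G_k phi = r_k where
  (G_k)_{ij} = rho(|i - j|), (r_k)_i = rho(i), i,j = 1..k.
Equivalently, Durbin-Levinson gives phi_{kk} iteratively:
  phi_{11} = rho(1)
  phi_{kk} = [rho(k) - sum_{j=1..k-1} phi_{k-1,j} rho(k-j)]
            / [1 - sum_{j=1..k-1} phi_{k-1,j} rho(j)],
  phi_{k,j} = phi_{k-1,j} - phi_{kk} phi_{k-1,k-j},  j = 1..k-1.
Step k = 1:
  phi_11 = rho(1) = 0.3661.
Step k = 2:
  phi_22 = [rho(2) - phi_11 rho(1)] / [1 - phi_11 rho(1)] = [-0.0054 - (0.3661)(0.3661)] / [1 - (0.3661)(0.3661)]
         = -0.13942921 / 0.86597079 = -0.161.
Therefore phi_{22} = -0.1610.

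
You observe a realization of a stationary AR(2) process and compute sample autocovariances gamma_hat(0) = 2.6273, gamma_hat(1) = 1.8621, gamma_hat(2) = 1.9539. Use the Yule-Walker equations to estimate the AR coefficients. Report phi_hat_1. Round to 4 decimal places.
\hat\phi_{1} = 0.3650

The Yule-Walker equations for an AR(p) process read, in matrix form,
  Gamma_p phi = r_p,   with   (Gamma_p)_{ij} = gamma(|i - j|),
                       (r_p)_i = gamma(i),   i,j = 1..p.
Substitute the sample gammas (Toeplitz matrix and right-hand side of size 2):
  Gamma_p = [[2.6273, 1.8621], [1.8621, 2.6273]]
  r_p     = [1.8621, 1.9539]
Written out:
  2.6273 phi_1 + 1.8621 phi_2 = 1.8621
  1.8621 phi_1 + 2.6273 phi_2 = 1.9539
Solve by Cramer's rule:
  det = gamma(0)^2 - gamma(1)^2 = (2.6273)^2 - (1.8621)^2 = 6.90270529 - 3.46741641 = 3.43528888
  phi_hat_1 = [gamma(1) gamma(0) - gamma(1) gamma(2)] / det = [(1.8621)(2.6273) - (1.8621)(1.9539)] / 3.43528888 = 1.25393814 / 3.43528888 = 0.365
  phi_hat_2 = [gamma(0) gamma(2) - gamma(1)^2] / det = [(2.6273)(1.9539) - (1.8621)^2] / 3.43528888 = 1.66606506 / 3.43528888 = 0.485
So phi_hat = [0.3650, 0.4850].
Therefore phi_hat_1 = 0.3650.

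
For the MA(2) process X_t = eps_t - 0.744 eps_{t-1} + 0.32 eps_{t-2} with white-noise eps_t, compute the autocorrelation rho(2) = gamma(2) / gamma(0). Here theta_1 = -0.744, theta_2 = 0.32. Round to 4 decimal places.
\rho(2) = 0.1932

For an MA(q) process with theta_0 = 1, the autocovariance is
  gamma(k) = sigma^2 * sum_{i=0..q-k} theta_i * theta_{i+k},
and rho(k) = gamma(k) / gamma(0). Sigma^2 cancels.
  numerator   = (1)*(0.32) = 0.32.
  denominator = (1)^2 + (-0.744)^2 + (0.32)^2 = 1.655936.
  rho(2) = 0.32 / 1.655936 = 0.1932.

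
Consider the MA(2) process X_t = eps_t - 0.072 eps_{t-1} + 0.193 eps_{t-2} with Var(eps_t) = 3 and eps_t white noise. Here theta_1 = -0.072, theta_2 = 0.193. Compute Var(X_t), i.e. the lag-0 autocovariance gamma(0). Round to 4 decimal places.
\gamma(0) = 3.1273

For an MA(q) process X_t = eps_t + sum_i theta_i eps_{t-i} with
Var(eps_t) = sigma^2, the variance is
  gamma(0) = sigma^2 * (1 + sum_i theta_i^2).
  sum_i theta_i^2 = (-0.072)^2 + (0.193)^2 = 0.005184 + 0.037249 = 0.042433.
  gamma(0) = 3 * (1 + 0.042433) = 3 * 1.042433 = 3.127299, which rounds to 3.1273.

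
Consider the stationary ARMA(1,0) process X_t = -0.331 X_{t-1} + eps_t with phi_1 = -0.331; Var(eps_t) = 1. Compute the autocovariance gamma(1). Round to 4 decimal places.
\gamma(1) = -0.3717

Multiply the model equation by X_{t-k} and take expectations. With theta_0 = psi_0 = 1 and psi_j the MA(infinity) weights, this gives
  gamma(k) - sum_i phi_i gamma(k-i) = c_k,
  c_k = sigma^2 * sum_{j=k..q} theta_j psi_{j-k}   (c_k = 0 for k > q),
using gamma(-m) = gamma(m).
Pure AR (q = 0): c_0 = sigma^2 = 1, c_k = 0 for k >= 1.
Equations for k = 0 and k = 1 (AR order 1):
  gamma(0) = phi_1 gamma(1) + c_0
  gamma(1) = phi_1 gamma(0) + c_1
Substituting the second into the first: gamma(0) (1 - phi_1^2) = c_0 + phi_1 c_1, so
  gamma(0) = c_0 / (1 - phi_1^2) = 1 / (1 - (-0.331)^2) = 1 / 0.890439 = 1.123042.
  gamma(1) = phi_1 gamma(0) = (-0.331)(1.123042) = -0.371727.
Therefore gamma(1) = -0.3717 (to 4 decimal places).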